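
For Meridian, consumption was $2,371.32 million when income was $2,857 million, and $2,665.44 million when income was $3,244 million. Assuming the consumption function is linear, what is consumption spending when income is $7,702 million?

MPC = (2665.44 − 2371.32)/(3244 − 2857) = 294.12/387 = 0.76
a = 2371.32 − 0.76(2857) = 2371.32 − 2171.32 = 200
C = 200 + 0.76(7702) = 200 + 5853.52 = 6053.52

C = 6053.52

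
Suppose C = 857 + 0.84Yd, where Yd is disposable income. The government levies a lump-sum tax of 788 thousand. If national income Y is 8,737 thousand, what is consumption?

C = 7534.16

Yd = Y − T = 8737 − 788 = 7949
C = 857 + 0.84(7949) = 857 + 6677.16 = 7534.16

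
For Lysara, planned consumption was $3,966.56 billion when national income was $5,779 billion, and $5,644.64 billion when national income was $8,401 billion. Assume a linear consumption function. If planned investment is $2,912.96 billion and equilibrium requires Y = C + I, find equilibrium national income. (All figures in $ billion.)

MPC = (5644.64 − 3966.56)/(8401 − 5779) = 1678.08/2622 = 0.64
a = 3966.56 − 0.64(5779) = 268
Equilibrium: Y = 268 + 0.64Y + 2912.96
0.36Y = 3180.96, so Y = 3180.96/0.36 = 8836

Y = 8836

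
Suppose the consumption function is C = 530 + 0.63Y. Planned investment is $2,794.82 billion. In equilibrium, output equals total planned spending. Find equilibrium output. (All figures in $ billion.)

Y = C + I = 530 + 0.63Y + 2794.82
Y − 0.63Y = 3324.82
0.37Y = 3324.82, so Y = 3324.82/0.37 = 8986

Y = 8986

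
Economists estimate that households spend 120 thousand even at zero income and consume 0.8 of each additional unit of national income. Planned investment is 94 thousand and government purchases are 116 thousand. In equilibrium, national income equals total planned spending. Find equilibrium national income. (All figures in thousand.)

Y = 1650

Y = C + I + G = 120 + 0.8Y + 94 + 116
Y − 0.8Y = 330
0.2Y = 330, so Y = 330/0.2 = 1650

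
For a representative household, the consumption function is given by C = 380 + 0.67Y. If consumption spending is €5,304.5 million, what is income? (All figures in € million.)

380 + 0.67Y = 5304.5
0.67Y = 4924.5, so Y = 4924.5/0.67 = 7350

Y = 7350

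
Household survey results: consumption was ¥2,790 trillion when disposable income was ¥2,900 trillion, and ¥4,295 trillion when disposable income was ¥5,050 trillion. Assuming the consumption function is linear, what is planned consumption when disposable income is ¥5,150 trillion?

C = 4365

MPC = (4295 − 2790)/(5050 − 2900) = 1505/2150 = 0.7
a = 2790 − 0.7(2900) = 2790 − 2030 = 760
C = 760 + 0.7(5150) = 760 + 3605 = 4365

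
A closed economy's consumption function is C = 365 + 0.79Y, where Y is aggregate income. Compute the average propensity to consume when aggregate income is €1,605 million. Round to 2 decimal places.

C = 365 + 0.79(1605) = 1632.95
APC = C/Y = 1632.95/1605 = 1.02

APC = 1.02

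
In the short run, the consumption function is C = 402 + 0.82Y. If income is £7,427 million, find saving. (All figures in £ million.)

S = 934.86

C = 402 + 0.82(7427) = 402 + 6090.14 = 6492.14
S = Y − C = 7427 − 6492.14 = 934.86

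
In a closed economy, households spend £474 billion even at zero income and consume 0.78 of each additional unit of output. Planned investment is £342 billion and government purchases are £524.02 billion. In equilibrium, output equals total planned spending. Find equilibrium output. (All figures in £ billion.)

Y = 6091

Y = C + I + G = 474 + 0.78Y + 342 + 524.02
Y − 0.78Y = 1340.02
0.22Y = 1340.02, so Y = 1340.02/0.22 = 6091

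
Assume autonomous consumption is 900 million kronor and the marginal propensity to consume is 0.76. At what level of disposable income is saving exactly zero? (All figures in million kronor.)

Y = 3750

At break-even, C = Y: 900 + 0.76Y = Y
0.24Y = 900, so Y = 900/0.24 = 3750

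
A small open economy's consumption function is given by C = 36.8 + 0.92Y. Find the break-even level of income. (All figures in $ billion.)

At break-even, C = Y: 36.8 + 0.92Y = Y
0.08Y = 36.8, so Y = 36.8/0.08 = 460

Y = 460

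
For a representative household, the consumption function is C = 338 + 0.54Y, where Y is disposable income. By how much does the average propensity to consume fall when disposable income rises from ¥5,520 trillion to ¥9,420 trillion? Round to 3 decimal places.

At Y = 5520: C = 338 + 0.54(5520) = 3318.8, APC = 3318.8/5520 = 0.6012
At Y = 9420: C = 5424.8, APC = 5424.8/9420 = 0.5759
Fall in APC = 0.6012 − 0.5759 = 0.0253 ≈ 0.025

ΔAPC = 0.025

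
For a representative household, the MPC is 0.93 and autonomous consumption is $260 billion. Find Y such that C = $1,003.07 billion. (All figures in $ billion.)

260 + 0.93Y = 1003.07
0.93Y = 743.07, so Y = 743.07/0.93 = 799

Y = 799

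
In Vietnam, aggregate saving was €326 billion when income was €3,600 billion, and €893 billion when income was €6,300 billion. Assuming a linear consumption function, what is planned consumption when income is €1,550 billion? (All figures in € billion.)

MPS = ΔS/ΔY = (893 − 326)/(6300 − 3600) = 567/2700 = 0.21
MPC = 1 − MPS = 0.79
Autonomous saving = 326 − 0.21(3600) = -430, so a = 430
C = 430 + 0.79(1550) = 430 + 1224.5 = 1654.5

C = 1654.5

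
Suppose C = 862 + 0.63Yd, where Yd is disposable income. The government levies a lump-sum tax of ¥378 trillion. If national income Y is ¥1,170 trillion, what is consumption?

C = 1360.96

Yd = Y − T = 1170 − 378 = 792
C = 862 + 0.63(792) = 862 + 498.96 = 1360.96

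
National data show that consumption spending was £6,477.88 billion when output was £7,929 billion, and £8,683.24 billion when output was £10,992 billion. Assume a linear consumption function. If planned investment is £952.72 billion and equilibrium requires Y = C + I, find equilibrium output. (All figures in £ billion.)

Y = 6149

MPC = (8683.24 − 6477.88)/(10992 − 7929) = 2205.36/3063 = 0.72
a = 6477.88 − 0.72(7929) = 769
Equilibrium: Y = 769 + 0.72Y + 952.72
0.28Y = 1721.72, so Y = 1721.72/0.28 = 6149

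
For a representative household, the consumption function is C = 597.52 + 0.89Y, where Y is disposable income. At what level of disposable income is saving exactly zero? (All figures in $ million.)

Y = 5432

At break-even, C = Y: 597.52 + 0.89Y = Y
0.11Y = 597.52, so Y = 597.52/0.11 = 5432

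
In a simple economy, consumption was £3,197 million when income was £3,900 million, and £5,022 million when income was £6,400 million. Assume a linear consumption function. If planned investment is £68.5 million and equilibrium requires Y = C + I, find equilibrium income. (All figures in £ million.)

Y = 1550

MPC = (5022 − 3197)/(6400 − 3900) = 1825/2500 = 0.73
a = 3197 − 0.73(3900) = 350
Equilibrium: Y = 350 + 0.73Y + 68.5
0.27Y = 418.5, so Y = 418.5/0.27 = 1550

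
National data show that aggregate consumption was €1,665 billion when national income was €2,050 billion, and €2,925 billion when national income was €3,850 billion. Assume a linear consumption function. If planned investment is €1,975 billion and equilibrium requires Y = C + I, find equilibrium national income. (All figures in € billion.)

MPC = (2925 − 1665)/(3850 − 2050) = 1260/1800 = 0.7
a = 1665 − 0.7(2050) = 230
Equilibrium: Y = 230 + 0.7Y + 1975
0.3Y = 2205, so Y = 2205/0.3 = 7350

Y = 7350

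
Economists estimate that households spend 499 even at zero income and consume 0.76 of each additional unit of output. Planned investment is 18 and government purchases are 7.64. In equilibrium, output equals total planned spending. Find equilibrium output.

Y = C + I + G = 499 + 0.76Y + 18 + 7.64
Y − 0.76Y = 524.64
0.24Y = 524.64, so Y = 524.64/0.24 = 2186

Y = 2186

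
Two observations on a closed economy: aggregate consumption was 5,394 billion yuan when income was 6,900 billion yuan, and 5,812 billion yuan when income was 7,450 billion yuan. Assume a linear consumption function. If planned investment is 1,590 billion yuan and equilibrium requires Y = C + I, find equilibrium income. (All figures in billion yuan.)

Y = 7250

MPC = (5812 − 5394)/(7450 − 6900) = 418/550 = 0.76
a = 5394 − 0.76(6900) = 150
Equilibrium: Y = 150 + 0.76Y + 1590
0.24Y = 1740, so Y = 1740/0.24 = 7250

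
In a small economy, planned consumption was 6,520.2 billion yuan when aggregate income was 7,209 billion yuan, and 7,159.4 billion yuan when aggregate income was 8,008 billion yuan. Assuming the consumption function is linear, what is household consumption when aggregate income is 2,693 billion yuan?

MPC = (7159.4 − 6520.2)/(8008 − 7209) = 639.2/799 = 0.8
a = 6520.2 − 0.8(7209) = 6520.2 − 5767.2 = 753
C = 753 + 0.8(2693) = 753 + 2154.4 = 2907.4

C = 2907.4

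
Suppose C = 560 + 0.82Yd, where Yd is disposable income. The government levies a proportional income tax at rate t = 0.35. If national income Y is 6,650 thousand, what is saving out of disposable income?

Yd = (1 − 0.35)(6650) = 0.65(6650) = 4322.5
C = 560 + 0.82(4322.5) = 560 + 3544.45 = 4104.45
S = Yd − C = 4322.5 − 4104.45 = 218.05

S = 218.05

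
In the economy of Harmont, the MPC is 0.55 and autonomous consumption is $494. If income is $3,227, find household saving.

S = 958.15

C = 494 + 0.55(3227) = 494 + 1774.85 = 2268.85
S = Y − C = 3227 − 2268.85 = 958.15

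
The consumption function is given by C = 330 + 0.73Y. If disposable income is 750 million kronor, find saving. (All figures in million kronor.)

S = -127.5

C = 330 + 0.73(750) = 330 + 547.5 = 877.5
S = Y − C = 750 − 877.5 = -127.5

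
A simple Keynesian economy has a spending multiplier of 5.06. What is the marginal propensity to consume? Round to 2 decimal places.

MPC = 0.80

k = 1/(1 − MPC), so 1 − MPC = 1/k = 1/5.06 = 0.1976
MPC = 1 − 0.1976 = 0.80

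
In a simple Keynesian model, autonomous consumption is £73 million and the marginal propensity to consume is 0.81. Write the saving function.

S = Y − C = Y − (73 + 0.81Y) = -73 + (1 − 0.81)Y

S = -73 + 0.19Y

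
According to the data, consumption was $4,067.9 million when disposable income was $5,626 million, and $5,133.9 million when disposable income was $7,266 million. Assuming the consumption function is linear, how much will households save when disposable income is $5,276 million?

S = 1435.6

MPC = (5133.9 − 4067.9)/(7266 − 5626) = 1066/1640 = 0.65
a = 4067.9 − 0.65(5626) = 4067.9 − 3656.9 = 411
C = 411 + 0.65(5276) = 3840.4
S = 5276 − 3840.4 = 1435.6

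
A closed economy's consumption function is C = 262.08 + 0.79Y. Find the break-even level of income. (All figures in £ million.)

Y = 1248

At break-even, C = Y: 262.08 + 0.79Y = Y
0.21Y = 262.08, so Y = 262.08/0.21 = 1248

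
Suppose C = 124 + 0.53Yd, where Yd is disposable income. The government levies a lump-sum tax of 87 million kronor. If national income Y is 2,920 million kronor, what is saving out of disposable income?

Yd = Y − T = 2920 − 87 = 2833
C = 124 + 0.53(2833) = 124 + 1501.49 = 1625.49
S = Yd − C = 2833 − 1625.49 = 1207.51

S = 1207.51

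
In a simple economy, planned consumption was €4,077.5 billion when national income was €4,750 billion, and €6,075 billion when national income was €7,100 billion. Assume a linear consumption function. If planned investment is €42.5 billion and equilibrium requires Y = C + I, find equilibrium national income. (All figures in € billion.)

MPC = (6075 − 4077.5)/(7100 − 4750) = 1997.5/2350 = 0.85
a = 4077.5 − 0.85(4750) = 40
Equilibrium: Y = 40 + 0.85Y + 42.5
0.15Y = 82.5, so Y = 82.5/0.15 = 550

Y = 550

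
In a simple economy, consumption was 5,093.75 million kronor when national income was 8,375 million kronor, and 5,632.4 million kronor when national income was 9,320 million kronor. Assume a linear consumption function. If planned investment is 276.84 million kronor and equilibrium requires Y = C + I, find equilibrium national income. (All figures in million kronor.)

Y = 1388

MPC = (5632.4 − 5093.75)/(9320 − 8375) = 538.65/945 = 0.57
a = 5093.75 − 0.57(8375) = 320
Equilibrium: Y = 320 + 0.57Y + 276.84
0.43Y = 596.84, so Y = 596.84/0.43 = 1388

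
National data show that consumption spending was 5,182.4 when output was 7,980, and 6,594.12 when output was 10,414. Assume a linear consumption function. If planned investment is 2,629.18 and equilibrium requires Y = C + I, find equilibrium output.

MPC = (6594.12 − 5182.4)/(10414 − 7980) = 1411.72/2434 = 0.58
a = 5182.4 − 0.58(7980) = 554
Equilibrium: Y = 554 + 0.58Y + 2629.18
0.42Y = 3183.18, so Y = 3183.18/0.42 = 7579

Y = 7579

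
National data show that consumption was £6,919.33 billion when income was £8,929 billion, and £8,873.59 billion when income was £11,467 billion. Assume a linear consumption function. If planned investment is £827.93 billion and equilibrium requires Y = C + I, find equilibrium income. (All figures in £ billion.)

Y = 3791

MPC = (8873.59 − 6919.33)/(11467 − 8929) = 1954.26/2538 = 0.77
a = 6919.33 − 0.77(8929) = 44
Equilibrium: Y = 44 + 0.77Y + 827.93
0.23Y = 871.93, so Y = 871.93/0.23 = 3791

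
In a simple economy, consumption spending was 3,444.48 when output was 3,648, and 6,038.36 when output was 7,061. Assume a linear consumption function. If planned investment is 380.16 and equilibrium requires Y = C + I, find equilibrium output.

MPC = (6038.36 − 3444.48)/(7061 − 3648) = 2593.88/3413 = 0.76
a = 3444.48 − 0.76(3648) = 672
Equilibrium: Y = 672 + 0.76Y + 380.16
0.24Y = 1052.16, so Y = 1052.16/0.24 = 4384

Y = 4384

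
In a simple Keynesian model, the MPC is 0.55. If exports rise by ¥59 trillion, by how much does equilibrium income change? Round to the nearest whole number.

ΔY ≈ 131

The multiplier is 1/(1 − MPC) = 1/0.45.
ΔY = 59/0.45 = 131.11 ≈ 131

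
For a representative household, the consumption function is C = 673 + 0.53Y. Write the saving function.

S = Y − C = Y − (673 + 0.53Y) = -673 + (1 − 0.53)Y

S = -673 + 0.47Y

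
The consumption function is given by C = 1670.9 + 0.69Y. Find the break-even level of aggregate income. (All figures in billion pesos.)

Y = 5390

At break-even, C = Y: 1670.9 + 0.69Y = Y
0.31Y = 1670.9, so Y = 1670.9/0.31 = 5390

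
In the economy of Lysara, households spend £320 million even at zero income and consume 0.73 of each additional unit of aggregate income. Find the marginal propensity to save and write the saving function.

MPS = 0.27; S = -320 + 0.27Y

MPS = 1 − MPC = 1 − 0.73 = 0.27
S = Y − C = -320 + 0.27Y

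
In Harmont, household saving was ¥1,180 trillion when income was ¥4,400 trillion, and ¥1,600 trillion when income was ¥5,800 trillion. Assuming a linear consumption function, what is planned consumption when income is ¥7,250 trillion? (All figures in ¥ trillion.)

MPS = ΔS/ΔY = (1600 − 1180)/(5800 − 4400) = 420/1400 = 0.3
MPC = 1 − MPS = 0.7
Autonomous saving = 1180 − 0.3(4400) = -140, so a = 140
C = 140 + 0.7(7250) = 140 + 5075 = 5215

C = 5215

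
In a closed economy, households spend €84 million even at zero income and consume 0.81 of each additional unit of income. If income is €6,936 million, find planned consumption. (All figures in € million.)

C = 5702.16

C = 84 + 0.81(6936) = 84 + 5618.16 = 5702.16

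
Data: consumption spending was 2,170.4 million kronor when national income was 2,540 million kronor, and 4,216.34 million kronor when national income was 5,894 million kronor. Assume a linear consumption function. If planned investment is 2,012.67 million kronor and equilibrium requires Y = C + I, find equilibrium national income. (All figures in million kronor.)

Y = 6753

MPC = (4216.34 − 2170.4)/(5894 − 2540) = 2045.94/3354 = 0.61
a = 2170.4 − 0.61(2540) = 621
Equilibrium: Y = 621 + 0.61Y + 2012.67
0.39Y = 2633.67, so Y = 2633.67/0.39 = 6753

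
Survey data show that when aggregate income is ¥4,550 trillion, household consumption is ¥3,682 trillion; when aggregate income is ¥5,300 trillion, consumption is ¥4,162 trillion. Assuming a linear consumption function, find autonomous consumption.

MPC = ΔC/ΔY = (4162 − 3682)/(5300 − 4550) = 480/750 = 0.64
a = C − MPC·Y = 3682 − 0.64(4550) = 3682 − 2912 = 770

a = 770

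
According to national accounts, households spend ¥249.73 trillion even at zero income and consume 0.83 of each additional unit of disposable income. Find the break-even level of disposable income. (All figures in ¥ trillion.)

Y = 1469

At break-even, C = Y: 249.73 + 0.83Y = Y
0.17Y = 249.73, so Y = 249.73/0.17 = 1469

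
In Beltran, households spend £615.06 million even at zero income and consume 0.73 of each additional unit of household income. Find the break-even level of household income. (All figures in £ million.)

At break-even, C = Y: 615.06 + 0.73Y = Y
0.27Y = 615.06, so Y = 615.06/0.27 = 2278

Y = 2278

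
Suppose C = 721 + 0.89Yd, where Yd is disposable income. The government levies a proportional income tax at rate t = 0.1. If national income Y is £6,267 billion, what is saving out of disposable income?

Yd = (1 − 0.1)(6267) = 0.9(6267) = 5640.3
C = 721 + 0.89(5640.3) = 721 + 5019.867 = 5740.867
S = Yd − C = 5640.3 − 5740.867 = -100.567

S = -100.567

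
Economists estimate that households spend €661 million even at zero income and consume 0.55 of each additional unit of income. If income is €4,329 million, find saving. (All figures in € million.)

C = 661 + 0.55(4329) = 661 + 2380.95 = 3041.95
S = Y − C = 4329 − 3041.95 = 1287.05

S = 1287.05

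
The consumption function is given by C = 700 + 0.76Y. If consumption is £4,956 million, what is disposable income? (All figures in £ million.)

Y = 5600

700 + 0.76Y = 4956
0.76Y = 4256, so Y = 4256/0.76 = 5600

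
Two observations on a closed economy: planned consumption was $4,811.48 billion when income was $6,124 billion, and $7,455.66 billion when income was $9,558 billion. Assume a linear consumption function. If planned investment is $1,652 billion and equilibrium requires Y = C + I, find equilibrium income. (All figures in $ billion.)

Y = 7600

MPC = (7455.66 − 4811.48)/(9558 − 6124) = 2644.18/3434 = 0.77
a = 4811.48 − 0.77(6124) = 96
Equilibrium: Y = 96 + 0.77Y + 1652
0.23Y = 1748, so Y = 1748/0.23 = 7600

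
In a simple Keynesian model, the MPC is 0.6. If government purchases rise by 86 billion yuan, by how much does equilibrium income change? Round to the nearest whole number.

The multiplier is 1/(1 − MPC) = 1/0.4.
ΔY = 86/0.4 = 215.00 ≈ 215

ΔY ≈ 215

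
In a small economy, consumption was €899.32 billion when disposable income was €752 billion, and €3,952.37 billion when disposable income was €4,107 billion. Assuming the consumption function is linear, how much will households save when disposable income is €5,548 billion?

MPC = (3952.37 − 899.32)/(4107 − 752) = 3053.05/3355 = 0.91
a = 899.32 − 0.91(752) = 899.32 − 684.32 = 215
C = 215 + 0.91(5548) = 5263.68
S = 5548 − 5263.68 = 284.32

S = 284.32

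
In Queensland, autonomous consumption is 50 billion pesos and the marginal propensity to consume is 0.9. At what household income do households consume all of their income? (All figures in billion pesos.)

At break-even, C = Y: 50 + 0.9Y = Y
0.1Y = 50, so Y = 50/0.1 = 500

Y = 500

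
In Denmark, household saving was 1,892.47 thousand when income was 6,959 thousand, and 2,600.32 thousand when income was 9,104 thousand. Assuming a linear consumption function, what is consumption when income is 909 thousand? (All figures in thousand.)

MPS = ΔS/ΔY = (2600.32 − 1892.47)/(9104 − 6959) = 707.85/2145 = 0.33
MPC = 1 − MPS = 0.67
Autonomous saving = 1892.47 − 0.33(6959) = -404, so a = 404
C = 404 + 0.67(909) = 404 + 609.03 = 1013.03

C = 1013.03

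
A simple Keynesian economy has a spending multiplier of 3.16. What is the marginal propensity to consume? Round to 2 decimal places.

k = 1/(1 − MPC), so 1 − MPC = 1/k = 1/3.16 = 0.3165
MPC = 1 − 0.3165 = 0.68

MPC = 0.68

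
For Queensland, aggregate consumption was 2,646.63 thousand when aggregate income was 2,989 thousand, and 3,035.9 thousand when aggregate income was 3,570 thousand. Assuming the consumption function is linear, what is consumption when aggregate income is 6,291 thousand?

MPC = (3035.9 − 2646.63)/(3570 − 2989) = 389.27/581 = 0.67
a = 2646.63 − 0.67(2989) = 2646.63 − 2002.63 = 644
C = 644 + 0.67(6291) = 644 + 4214.97 = 4858.97

C = 4858.97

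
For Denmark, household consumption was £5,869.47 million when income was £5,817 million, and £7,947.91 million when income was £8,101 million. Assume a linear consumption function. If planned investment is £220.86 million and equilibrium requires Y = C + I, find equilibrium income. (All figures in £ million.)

Y = 8854

MPC = (7947.91 − 5869.47)/(8101 − 5817) = 2078.44/2284 = 0.91
a = 5869.47 − 0.91(5817) = 576
Equilibrium: Y = 576 + 0.91Y + 220.86
0.09Y = 796.86, so Y = 796.86/0.09 = 8854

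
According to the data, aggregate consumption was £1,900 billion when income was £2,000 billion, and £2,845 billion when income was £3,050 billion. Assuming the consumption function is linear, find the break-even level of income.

Y = 1000

MPC = (2845 − 1900)/(3050 − 2000) = 945/1050 = 0.9
a = 1900 − 0.9(2000) = 1900 − 1800 = 100
Break-even: Y = a/(1−MPC) = 100/0.1 = 1000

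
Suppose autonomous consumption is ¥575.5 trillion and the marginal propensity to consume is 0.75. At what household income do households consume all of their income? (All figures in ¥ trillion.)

Y = 2302

At break-even, C = Y: 575.5 + 0.75Y = Y
0.25Y = 575.5, so Y = 575.5/0.25 = 2302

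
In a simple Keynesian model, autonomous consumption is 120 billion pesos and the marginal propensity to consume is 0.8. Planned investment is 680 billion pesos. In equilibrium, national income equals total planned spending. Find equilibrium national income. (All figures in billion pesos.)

Y = 4000

Y = C + I = 120 + 0.8Y + 680
Y − 0.8Y = 800
0.2Y = 800, so Y = 800/0.2 = 4000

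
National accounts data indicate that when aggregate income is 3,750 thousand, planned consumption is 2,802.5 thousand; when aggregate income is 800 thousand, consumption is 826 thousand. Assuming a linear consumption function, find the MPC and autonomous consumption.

MPC = ΔC/ΔY = (2802.5 − 826)/(3750 − 800) = 1976.5/2950 = 0.67
a = C − MPC·Y = 826 − 0.67(800) = 826 − 536 = 290

MPC = 0.67; a = 290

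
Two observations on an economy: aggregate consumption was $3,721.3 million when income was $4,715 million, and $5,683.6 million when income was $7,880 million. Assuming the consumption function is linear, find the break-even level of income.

Y = 2100

MPC = (5683.6 − 3721.3)/(7880 − 4715) = 1962.3/3165 = 0.62
a = 3721.3 − 0.62(4715) = 3721.3 − 2923.3 = 798
Break-even: Y = a/(1−MPC) = 798/0.38 = 2100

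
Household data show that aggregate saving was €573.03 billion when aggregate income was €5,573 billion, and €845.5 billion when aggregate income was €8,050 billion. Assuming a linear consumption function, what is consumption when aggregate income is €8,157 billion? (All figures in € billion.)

MPS = ΔS/ΔY = (845.5 − 573.03)/(8050 − 5573) = 272.47/2477 = 0.11
MPC = 1 − MPS = 0.89
Autonomous saving = 573.03 − 0.11(5573) = -40, so a = 40
C = 40 + 0.89(8157) = 40 + 7259.73 = 7299.73

C = 7299.73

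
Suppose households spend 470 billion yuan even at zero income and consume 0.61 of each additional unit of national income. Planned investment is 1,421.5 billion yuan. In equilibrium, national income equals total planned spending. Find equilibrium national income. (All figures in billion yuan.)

Y = 4850

Y = C + I = 470 + 0.61Y + 1421.5
Y − 0.61Y = 1891.5
0.39Y = 1891.5, so Y = 1891.5/0.39 = 4850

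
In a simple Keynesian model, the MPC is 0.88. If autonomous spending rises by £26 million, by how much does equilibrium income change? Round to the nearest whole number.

ΔY ≈ 217

The multiplier is 1/(1 − MPC) = 1/0.12.
ΔY = 26/0.12 = 216.67 ≈ 217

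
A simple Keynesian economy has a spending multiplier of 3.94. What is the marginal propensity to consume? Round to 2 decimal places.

k = 1/(1 − MPC), so 1 − MPC = 1/k = 1/3.94 = 0.2538
MPC = 1 − 0.2538 = 0.75

MPC = 0.75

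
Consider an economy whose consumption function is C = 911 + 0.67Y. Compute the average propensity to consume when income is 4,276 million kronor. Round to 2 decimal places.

APC = 0.88

C = 911 + 0.67(4276) = 3775.92
APC = C/Y = 3775.92/4276 = 0.88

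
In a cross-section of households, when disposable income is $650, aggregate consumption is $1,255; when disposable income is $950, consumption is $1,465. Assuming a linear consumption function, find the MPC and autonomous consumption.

MPC = 0.7; a = 800

MPC = ΔC/ΔY = (1465 − 1255)/(950 − 650) = 210/300 = 0.7
a = C − MPC·Y = 1255 − 0.7(650) = 1255 − 455 = 800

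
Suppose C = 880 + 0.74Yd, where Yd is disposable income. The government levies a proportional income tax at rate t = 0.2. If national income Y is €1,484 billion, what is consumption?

Yd = (1 − 0.2)(1484) = 0.8(1484) = 1187.2
C = 880 + 0.74(1187.2) = 880 + 878.528 = 1758.528

C = 1758.528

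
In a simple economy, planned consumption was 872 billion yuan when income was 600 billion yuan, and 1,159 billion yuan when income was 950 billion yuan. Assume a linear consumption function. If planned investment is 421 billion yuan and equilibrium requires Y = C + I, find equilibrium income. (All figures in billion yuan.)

Y = 4450

MPC = (1159 − 872)/(950 − 600) = 287/350 = 0.82
a = 872 − 0.82(600) = 380
Equilibrium: Y = 380 + 0.82Y + 421
0.18Y = 801, so Y = 801/0.18 = 4450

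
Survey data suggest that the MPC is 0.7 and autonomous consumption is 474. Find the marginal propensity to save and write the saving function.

MPS = 1 − MPC = 1 − 0.7 = 0.3
S = Y − C = -474 + 0.3Y

MPS = 0.3; S = -474 + 0.3Y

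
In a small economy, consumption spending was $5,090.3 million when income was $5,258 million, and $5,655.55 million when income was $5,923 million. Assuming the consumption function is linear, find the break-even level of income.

MPC = (5655.55 − 5090.3)/(5923 − 5258) = 565.25/665 = 0.85
a = 5090.3 − 0.85(5258) = 5090.3 − 4469.3 = 621
Break-even: Y = a/(1−MPC) = 621/0.15 = 4140

Y = 4140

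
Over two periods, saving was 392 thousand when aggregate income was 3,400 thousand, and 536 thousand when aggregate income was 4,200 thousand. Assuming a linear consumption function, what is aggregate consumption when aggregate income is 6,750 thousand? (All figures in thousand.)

C = 5755

MPS = ΔS/ΔY = (536 − 392)/(4200 − 3400) = 144/800 = 0.18
MPC = 1 − MPS = 0.82
Autonomous saving = 392 − 0.18(3400) = -220, so a = 220
C = 220 + 0.82(6750) = 220 + 5535 = 5755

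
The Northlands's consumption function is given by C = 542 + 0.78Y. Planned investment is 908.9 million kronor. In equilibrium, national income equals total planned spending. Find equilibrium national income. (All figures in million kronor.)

Y = C + I = 542 + 0.78Y + 908.9
Y − 0.78Y = 1450.9
0.22Y = 1450.9, so Y = 1450.9/0.22 = 6595

Y = 6595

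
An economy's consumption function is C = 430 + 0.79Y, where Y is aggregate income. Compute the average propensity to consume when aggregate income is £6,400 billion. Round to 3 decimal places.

C = 430 + 0.79(6400) = 5486
APC = C/Y = 5486/6400 = 0.857

APC = 0.857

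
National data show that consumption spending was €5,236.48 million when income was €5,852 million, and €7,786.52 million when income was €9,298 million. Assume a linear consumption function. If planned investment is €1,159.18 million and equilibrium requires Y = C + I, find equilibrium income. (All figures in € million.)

Y = 7943

MPC = (7786.52 − 5236.48)/(9298 − 5852) = 2550.04/3446 = 0.74
a = 5236.48 − 0.74(5852) = 906
Equilibrium: Y = 906 + 0.74Y + 1159.18
0.26Y = 2065.18, so Y = 2065.18/0.26 = 7943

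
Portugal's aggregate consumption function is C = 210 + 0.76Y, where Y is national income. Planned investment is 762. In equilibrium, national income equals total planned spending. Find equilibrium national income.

Y = C + I = 210 + 0.76Y + 762
Y − 0.76Y = 972
0.24Y = 972, so Y = 972/0.24 = 4050

Y = 4050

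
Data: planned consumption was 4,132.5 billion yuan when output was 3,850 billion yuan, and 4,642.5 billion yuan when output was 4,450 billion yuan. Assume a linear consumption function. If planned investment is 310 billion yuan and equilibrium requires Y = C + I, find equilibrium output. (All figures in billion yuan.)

Y = 7800

MPC = (4642.5 − 4132.5)/(4450 − 3850) = 510/600 = 0.85
a = 4132.5 − 0.85(3850) = 860
Equilibrium: Y = 860 + 0.85Y + 310
0.15Y = 1170, so Y = 1170/0.15 = 7800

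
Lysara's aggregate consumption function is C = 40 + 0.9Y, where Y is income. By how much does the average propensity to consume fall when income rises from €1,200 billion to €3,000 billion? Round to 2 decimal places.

At Y = 1200: C = 40 + 0.9(1200) = 1120, APC = 1120/1200 = 0.933
At Y = 3000: C = 2740, APC = 2740/3000 = 0.913
Fall in APC = 0.933 − 0.913 = 0.02

ΔAPC = 0.02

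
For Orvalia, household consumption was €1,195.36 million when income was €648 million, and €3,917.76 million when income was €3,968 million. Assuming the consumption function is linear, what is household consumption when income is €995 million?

C = 1479.9

MPC = (3917.76 − 1195.36)/(3968 − 648) = 2722.4/3320 = 0.82
a = 1195.36 − 0.82(648) = 1195.36 − 531.36 = 664
C = 664 + 0.82(995) = 664 + 815.9 = 1479.9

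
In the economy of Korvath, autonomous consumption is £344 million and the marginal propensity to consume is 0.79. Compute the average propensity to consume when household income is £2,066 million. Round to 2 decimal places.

C = 344 + 0.79(2066) = 1976.14
APC = C/Y = 1976.14/2066 = 0.96

APC = 0.96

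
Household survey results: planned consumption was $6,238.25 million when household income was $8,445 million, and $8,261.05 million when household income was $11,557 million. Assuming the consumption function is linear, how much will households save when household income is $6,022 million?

S = 1358.7

MPC = (8261.05 − 6238.25)/(11557 − 8445) = 2022.8/3112 = 0.65
a = 6238.25 − 0.65(8445) = 6238.25 − 5489.25 = 749
C = 749 + 0.65(6022) = 4663.3
S = 6022 − 4663.3 = 1358.7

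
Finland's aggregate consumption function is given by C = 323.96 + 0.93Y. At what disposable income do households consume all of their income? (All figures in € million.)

Y = 4628

At break-even, C = Y: 323.96 + 0.93Y = Y
0.07Y = 323.96, so Y = 323.96/0.07 = 4628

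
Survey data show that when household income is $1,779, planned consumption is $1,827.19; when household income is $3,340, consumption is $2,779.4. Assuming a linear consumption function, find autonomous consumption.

a = 742

MPC = ΔC/ΔY = (2779.4 − 1827.19)/(3340 − 1779) = 952.21/1561 = 0.61
a = C − MPC·Y = 1827.19 − 0.61(1779) = 1827.19 − 1085.19 = 742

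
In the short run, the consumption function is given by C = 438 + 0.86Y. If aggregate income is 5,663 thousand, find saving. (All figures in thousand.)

S = 354.82

C = 438 + 0.86(5663) = 438 + 4870.18 = 5308.18
S = Y − C = 5663 − 5308.18 = 354.82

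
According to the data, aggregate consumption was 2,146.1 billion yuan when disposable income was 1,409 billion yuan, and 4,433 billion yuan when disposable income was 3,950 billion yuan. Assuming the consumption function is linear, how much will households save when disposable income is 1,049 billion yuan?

S = -773.1

MPC = (4433 − 2146.1)/(3950 − 1409) = 2286.9/2541 = 0.9
a = 2146.1 − 0.9(1409) = 2146.1 − 1268.1 = 878
C = 878 + 0.9(1049) = 1822.1
S = 1049 − 1822.1 = -773.1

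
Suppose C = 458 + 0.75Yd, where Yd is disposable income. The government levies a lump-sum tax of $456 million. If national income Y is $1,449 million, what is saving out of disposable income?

Yd = Y − T = 1449 − 456 = 993
C = 458 + 0.75(993) = 458 + 744.75 = 1202.75
S = Yd − C = 993 − 1202.75 = -209.75

S = -209.75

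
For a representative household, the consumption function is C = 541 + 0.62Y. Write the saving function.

S = Y − C = Y − (541 + 0.62Y) = -541 + (1 − 0.62)Y

S = -541 + 0.38Y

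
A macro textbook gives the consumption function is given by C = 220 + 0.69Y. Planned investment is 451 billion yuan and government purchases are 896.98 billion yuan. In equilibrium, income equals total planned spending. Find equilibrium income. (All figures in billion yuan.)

Y = C + I + G = 220 + 0.69Y + 451 + 896.98
Y − 0.69Y = 1567.98
0.31Y = 1567.98, so Y = 1567.98/0.31 = 5058

Y = 5058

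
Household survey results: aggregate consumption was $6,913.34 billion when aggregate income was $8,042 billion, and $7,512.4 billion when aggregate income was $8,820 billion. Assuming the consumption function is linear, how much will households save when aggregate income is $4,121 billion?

MPC = (7512.4 − 6913.34)/(8820 − 8042) = 599.06/778 = 0.77
a = 6913.34 − 0.77(8042) = 6913.34 − 6192.34 = 721
C = 721 + 0.77(4121) = 3894.17
S = 4121 − 3894.17 = 226.83

S = 226.83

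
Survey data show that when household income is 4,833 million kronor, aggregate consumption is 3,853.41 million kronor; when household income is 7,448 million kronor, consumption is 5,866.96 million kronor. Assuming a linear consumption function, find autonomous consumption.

a = 132

MPC = ΔC/ΔY = (5866.96 − 3853.41)/(7448 − 4833) = 2013.55/2615 = 0.77
a = C − MPC·Y = 3853.41 − 0.77(4833) = 3853.41 − 3721.41 = 132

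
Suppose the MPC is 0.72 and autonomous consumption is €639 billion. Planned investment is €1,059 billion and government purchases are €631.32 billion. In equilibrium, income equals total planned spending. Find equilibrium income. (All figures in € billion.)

Y = 8319

Y = C + I + G = 639 + 0.72Y + 1059 + 631.32
Y − 0.72Y = 2329.32
0.28Y = 2329.32, so Y = 2329.32/0.28 = 8319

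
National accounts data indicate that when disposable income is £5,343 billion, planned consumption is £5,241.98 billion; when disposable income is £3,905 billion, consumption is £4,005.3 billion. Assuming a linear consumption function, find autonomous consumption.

a = 647

MPC = ΔC/ΔY = (5241.98 − 4005.3)/(5343 − 3905) = 1236.68/1438 = 0.86
a = C − MPC·Y = 4005.3 − 0.86(3905) = 4005.3 − 3358.3 = 647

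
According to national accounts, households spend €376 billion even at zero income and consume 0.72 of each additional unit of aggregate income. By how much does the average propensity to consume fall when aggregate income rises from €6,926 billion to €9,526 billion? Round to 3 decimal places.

At Y = 6926: C = 376 + 0.72(6926) = 5362.72, APC = 5362.72/6926 = 0.7743
At Y = 9526: C = 7234.72, APC = 7234.72/9526 = 0.7595
Fall in APC = 0.7743 − 0.7595 = 0.0148 ≈ 0.015

ΔAPC = 0.015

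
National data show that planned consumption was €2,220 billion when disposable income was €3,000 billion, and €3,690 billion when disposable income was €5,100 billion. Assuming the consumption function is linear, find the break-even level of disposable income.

MPC = (3690 − 2220)/(5100 − 3000) = 1470/2100 = 0.7
a = 2220 − 0.7(3000) = 2220 − 2100 = 120
Break-even: Y = a/(1−MPC) = 120/0.3 = 400

Y = 400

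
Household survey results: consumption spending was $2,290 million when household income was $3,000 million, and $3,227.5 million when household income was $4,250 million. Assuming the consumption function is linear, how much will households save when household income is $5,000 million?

S = 1210

MPC = (3227.5 − 2290)/(4250 − 3000) = 937.5/1250 = 0.75
a = 2290 − 0.75(3000) = 2290 − 2250 = 40
C = 40 + 0.75(5000) = 3790
S = 5000 − 3790 = 1210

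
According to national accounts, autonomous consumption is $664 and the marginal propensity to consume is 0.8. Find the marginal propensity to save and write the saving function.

MPS = 0.2; S = -664 + 0.2Y

MPS = 1 − MPC = 1 − 0.8 = 0.2
S = Y − C = -664 + 0.2Y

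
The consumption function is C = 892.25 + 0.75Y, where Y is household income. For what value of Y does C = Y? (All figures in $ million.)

At break-even, C = Y: 892.25 + 0.75Y = Y
0.25Y = 892.25, so Y = 892.25/0.25 = 3569

Y = 3569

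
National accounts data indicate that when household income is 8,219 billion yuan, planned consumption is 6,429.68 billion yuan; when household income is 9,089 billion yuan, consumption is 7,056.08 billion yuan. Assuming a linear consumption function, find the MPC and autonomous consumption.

MPC = ΔC/ΔY = (7056.08 − 6429.68)/(9089 − 8219) = 626.4/870 = 0.72
a = C − MPC·Y = 6429.68 − 0.72(8219) = 6429.68 − 5917.68 = 512

MPC = 0.72; a = 512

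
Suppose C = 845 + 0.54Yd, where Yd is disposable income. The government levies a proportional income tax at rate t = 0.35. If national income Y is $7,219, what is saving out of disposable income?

S = 1313.481

Yd = (1 − 0.35)(7219) = 0.65(7219) = 4692.35
C = 845 + 0.54(4692.35) = 845 + 2533.869 = 3378.869
S = Yd − C = 4692.35 − 3378.869 = 1313.481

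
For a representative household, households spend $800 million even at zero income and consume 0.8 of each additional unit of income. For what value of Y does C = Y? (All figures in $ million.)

At break-even, C = Y: 800 + 0.8Y = Y
0.2Y = 800, so Y = 800/0.2 = 4000

Y = 4000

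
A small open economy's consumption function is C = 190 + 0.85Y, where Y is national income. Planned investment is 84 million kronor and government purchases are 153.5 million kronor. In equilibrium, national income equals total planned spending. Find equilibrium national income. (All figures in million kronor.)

Y = C + I + G = 190 + 0.85Y + 84 + 153.5
Y − 0.85Y = 427.5
0.15Y = 427.5, so Y = 427.5/0.15 = 2850

Y = 2850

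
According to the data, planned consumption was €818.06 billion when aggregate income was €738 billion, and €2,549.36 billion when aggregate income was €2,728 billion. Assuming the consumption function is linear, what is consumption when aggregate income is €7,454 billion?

MPC = (2549.36 − 818.06)/(2728 − 738) = 1731.3/1990 = 0.87
a = 818.06 − 0.87(738) = 818.06 − 642.06 = 176
C = 176 + 0.87(7454) = 176 + 6484.98 = 6660.98

C = 6660.98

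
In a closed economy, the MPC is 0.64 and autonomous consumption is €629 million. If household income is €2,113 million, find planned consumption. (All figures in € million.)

C = 1981.32

C = 629 + 0.64(2113) = 629 + 1352.32 = 1981.32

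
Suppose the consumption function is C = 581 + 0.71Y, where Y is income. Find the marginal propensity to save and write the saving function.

MPS = 0.29; S = -581 + 0.29Y

MPS = 1 − MPC = 1 − 0.71 = 0.29
S = Y − C = -581 + 0.29Y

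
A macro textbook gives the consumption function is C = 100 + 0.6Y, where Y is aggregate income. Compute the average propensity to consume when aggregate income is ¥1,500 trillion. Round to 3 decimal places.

C = 100 + 0.6(1500) = 1000
APC = C/Y = 1000/1500 = 0.667

APC = 0.667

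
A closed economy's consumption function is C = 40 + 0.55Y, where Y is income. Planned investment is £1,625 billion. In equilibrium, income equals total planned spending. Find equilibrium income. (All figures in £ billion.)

Y = 3700

Y = C + I = 40 + 0.55Y + 1625
Y − 0.55Y = 1665
0.45Y = 1665, so Y = 1665/0.45 = 3700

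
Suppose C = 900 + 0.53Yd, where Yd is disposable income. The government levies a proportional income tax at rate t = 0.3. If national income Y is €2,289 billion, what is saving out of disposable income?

S = -146.919

Yd = (1 − 0.3)(2289) = 0.7(2289) = 1602.3
C = 900 + 0.53(1602.3) = 900 + 849.219 = 1749.219
S = Yd − C = 1602.3 − 1749.219 = -146.919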